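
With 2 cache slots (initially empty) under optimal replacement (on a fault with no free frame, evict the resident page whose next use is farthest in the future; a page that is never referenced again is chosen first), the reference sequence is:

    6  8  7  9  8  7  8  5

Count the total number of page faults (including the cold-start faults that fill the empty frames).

6 -> fault, frames (6)
8 -> fault, frames (6 8)
7 -> fault, evict 6, frames (8 7)
9 -> fault, evict 7, frames (8 9)
8 -> hit
7 -> fault, evict 9, frames (8 7)
8 -> hit
5 -> fault, evict 7, frames (8 5)
Page faults: 6.

6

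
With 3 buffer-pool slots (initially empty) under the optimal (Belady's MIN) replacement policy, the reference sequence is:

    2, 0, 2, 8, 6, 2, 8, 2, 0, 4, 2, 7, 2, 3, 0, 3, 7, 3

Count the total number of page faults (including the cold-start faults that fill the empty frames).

2: fault, frames [2]
0: fault, frames [2, 0]
2: hit
8: fault, frames [2, 0, 8]
6: fault, evict 0, frames [2, 8, 6]
2: hit
8: hit
2: hit
0: fault, evict 6, frames [2, 8, 0]
4: fault, evict 8, frames [2, 0, 4]
2: hit
7: fault, evict 4, frames [2, 0, 7]
2: hit
3: fault, evict 2, frames [0, 7, 3]
0: hit
3: hit
7: hit
3: hit
Page faults: 8.

8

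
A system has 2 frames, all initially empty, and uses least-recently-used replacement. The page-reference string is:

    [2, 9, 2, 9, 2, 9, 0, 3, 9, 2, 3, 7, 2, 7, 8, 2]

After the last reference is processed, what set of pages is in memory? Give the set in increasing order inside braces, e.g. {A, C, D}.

{2, 8}

2 → miss, frames (2)
9 → miss, frames (2 9)
2 → hit
9 → hit
2 → hit
9 → hit
0 → miss, evict 2, frames (9 0)
3 → miss, evict 9, frames (0 3)
9 → miss, evict 0, frames (3 9)
2 → miss, evict 3, frames (9 2)
3 → miss, evict 9, frames (2 3)
7 → miss, evict 2, frames (3 7)
2 → miss, evict 3, frames (7 2)
7 → hit
8 → miss, evict 2, frames (7 8)
2 → miss, evict 7, frames (8 2)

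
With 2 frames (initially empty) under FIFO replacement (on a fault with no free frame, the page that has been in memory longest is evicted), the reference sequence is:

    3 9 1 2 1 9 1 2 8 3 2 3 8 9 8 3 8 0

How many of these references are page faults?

3 -> miss, frames {3}
9 -> miss, frames {3,9}
1 -> miss, evict 3, frames {9,1}
2 -> miss, evict 9, frames {1,2}
1 -> hit
9 -> miss, evict 1, frames {2,9}
1 -> miss, evict 2, frames {9,1}
2 -> miss, evict 9, frames {1,2}
8 -> miss, evict 1, frames {2,8}
3 -> miss, evict 2, frames {8,3}
2 -> miss, evict 8, frames {3,2}
3 -> hit
8 -> miss, evict 3, frames {2,8}
9 -> miss, evict 2, frames {8,9}
8 -> hit
3 -> miss, evict 8, frames {9,3}
8 -> miss, evict 9, frames {3,8}
0 -> miss, evict 3, frames {8,0}
Page faults: 15.

15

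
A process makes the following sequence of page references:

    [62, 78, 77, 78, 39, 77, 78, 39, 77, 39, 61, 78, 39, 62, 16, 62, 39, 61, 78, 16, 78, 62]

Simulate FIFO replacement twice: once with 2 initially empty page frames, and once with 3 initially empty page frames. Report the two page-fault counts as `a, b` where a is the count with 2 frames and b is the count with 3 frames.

2 frames: F F F . F . F . F F F F F F F . F F F F . F → 17 faults.
3 frames: F F F . F . . . . . F F . F F . F F F F . F → 13 faults.
13 < 17: adding a frame reduced faults, as is typical.

17, 13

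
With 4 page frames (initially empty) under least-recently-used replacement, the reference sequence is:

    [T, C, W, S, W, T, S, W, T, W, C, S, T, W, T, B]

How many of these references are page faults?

T: fault, frames {T}
C: fault, frames {T,C}
W: fault, frames {T,C,W}
S: fault, frames {T,C,W,S}
W: hit
T: hit
S: hit
W: hit
T: hit
W: hit
C: hit
S: hit
T: hit
W: hit
T: hit
B: fault, evict C, frames {S,W,T,B}
Page faults: 5.

5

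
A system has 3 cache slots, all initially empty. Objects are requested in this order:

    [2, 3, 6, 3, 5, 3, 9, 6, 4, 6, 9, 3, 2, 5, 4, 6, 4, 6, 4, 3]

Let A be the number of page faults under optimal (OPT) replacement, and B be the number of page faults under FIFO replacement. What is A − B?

-3

Under OPT: F F F . F . F . F . . F F F . . . . . F → 10 faults.
Under FIFO: F F F . F . F . F F . F F F F F . . . F → 13 faults.
A − B = 10 − 13 = -3.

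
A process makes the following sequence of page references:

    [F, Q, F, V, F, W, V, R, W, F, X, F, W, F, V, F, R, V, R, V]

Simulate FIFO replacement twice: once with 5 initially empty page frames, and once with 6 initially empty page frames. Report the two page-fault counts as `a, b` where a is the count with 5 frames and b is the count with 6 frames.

5 frames: F F . F . F . F . . F F . . . . . . . . → 7 faults.
6 frames: F F . F . F . F . . F . . . . . . . . . → 6 faults.
6 < 7: adding a frame reduced faults, as is typical.

7, 6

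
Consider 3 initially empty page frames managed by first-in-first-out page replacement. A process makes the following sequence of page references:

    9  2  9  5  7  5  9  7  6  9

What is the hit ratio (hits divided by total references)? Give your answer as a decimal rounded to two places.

0.40

9 → fault, frames (9)
2 → fault, frames (9 2)
9 → hit
5 → fault, frames (9 2 5)
7 → fault, evict 9, frames (2 5 7)
5 → hit
9 → fault, evict 2, frames (5 7 9)
7 → hit
6 → fault, evict 5, frames (7 9 6)
9 → hit
Hits: 4 of 10 references → 4/10 = 0.4000.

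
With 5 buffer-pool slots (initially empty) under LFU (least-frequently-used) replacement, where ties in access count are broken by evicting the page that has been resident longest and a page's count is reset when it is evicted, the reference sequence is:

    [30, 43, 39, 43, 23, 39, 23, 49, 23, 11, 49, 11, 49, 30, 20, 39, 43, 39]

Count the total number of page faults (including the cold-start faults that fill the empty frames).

30 → fault, frames {30}
43 → fault, frames {30,43}
39 → fault, frames {30,43,39}
43 → hit
23 → fault, frames {30,43,39,23}
39 → hit
23 → hit
49 → fault, frames {30,43,39,23,49}
23 → hit
11 → fault, evict 30, frames {43,39,23,49,11}
49 → hit
11 → hit
49 → hit
30 → fault, evict 43, frames {39,23,49,11,30}
20 → fault, evict 30, frames {39,23,49,11,20}
39 → hit
43 → fault, evict 20, frames {39,23,49,11,43}
39 → hit
Page faults: 9.

9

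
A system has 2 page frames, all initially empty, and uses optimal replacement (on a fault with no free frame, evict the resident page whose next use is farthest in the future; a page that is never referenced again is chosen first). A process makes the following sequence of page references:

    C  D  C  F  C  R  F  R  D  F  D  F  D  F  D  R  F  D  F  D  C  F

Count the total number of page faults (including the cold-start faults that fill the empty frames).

C: miss, frames (C)
D: miss, frames (C D)
C: hit
F: miss, evict D, frames (C F)
C: hit
R: miss, evict C, frames (F R)
F: hit
R: hit
D: miss, evict R, frames (F D)
F: hit
D: hit
F: hit
D: hit
F: hit
D: hit
R: miss, evict D, frames (F R)
F: hit
D: miss, evict R, frames (F D)
F: hit
D: hit
C: miss, evict D, frames (F C)
F: hit
Page faults: 8.

8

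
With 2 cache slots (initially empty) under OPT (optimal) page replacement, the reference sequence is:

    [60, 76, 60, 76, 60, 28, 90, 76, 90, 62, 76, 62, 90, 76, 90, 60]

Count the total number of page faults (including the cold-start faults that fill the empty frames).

60: fault, frames {60}
76: fault, frames {60,76}
60: hit
76: hit
60: hit
28: fault, evict 60, frames {76,28}
90: fault, evict 28, frames {76,90}
76: hit
90: hit
62: fault, evict 90, frames {76,62}
76: hit
62: hit
90: fault, evict 62, frames {76,90}
76: hit
90: hit
60: fault, evict 90, frames {76,60}
Page faults: 7.

7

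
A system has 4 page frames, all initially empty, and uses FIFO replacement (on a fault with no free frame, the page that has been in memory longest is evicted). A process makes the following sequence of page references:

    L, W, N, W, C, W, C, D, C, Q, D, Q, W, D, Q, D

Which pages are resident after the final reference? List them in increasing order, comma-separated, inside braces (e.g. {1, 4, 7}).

L: miss, frames {L}
W: miss, frames {L,W}
N: miss, frames {L,W,N}
W: hit
C: miss, frames {L,W,N,C}
W: hit
C: hit
D: miss, evict L, frames {W,N,C,D}
C: hit
Q: miss, evict W, frames {N,C,D,Q}
D: hit
Q: hit
W: miss, evict N, frames {C,D,Q,W}
D: hit
Q: hit
D: hit

{C, D, Q, W}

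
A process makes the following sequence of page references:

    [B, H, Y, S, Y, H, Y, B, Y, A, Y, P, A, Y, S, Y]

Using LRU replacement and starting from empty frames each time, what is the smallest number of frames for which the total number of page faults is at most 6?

6

f=1: 16 faults
f=2: 11 faults
f=3: 8 faults
f=4: 7 faults
f=5: 7 faults
f=6: 6 faults
Smallest f with faults ≤ 6 is 6.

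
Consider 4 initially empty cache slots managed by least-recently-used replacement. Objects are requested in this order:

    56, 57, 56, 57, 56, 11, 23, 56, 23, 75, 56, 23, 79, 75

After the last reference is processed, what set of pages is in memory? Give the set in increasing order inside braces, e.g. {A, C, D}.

56 → fault, frames (56)
57 → fault, frames (56 57)
56 → hit
57 → hit
56 → hit
11 → fault, frames (57 56 11)
23 → fault, frames (57 56 11 23)
56 → hit
23 → hit
75 → fault, evict 57, frames (11 56 23 75)
56 → hit
23 → hit
79 → fault, evict 11, frames (75 56 23 79)
75 → hit

{23, 56, 75, 79}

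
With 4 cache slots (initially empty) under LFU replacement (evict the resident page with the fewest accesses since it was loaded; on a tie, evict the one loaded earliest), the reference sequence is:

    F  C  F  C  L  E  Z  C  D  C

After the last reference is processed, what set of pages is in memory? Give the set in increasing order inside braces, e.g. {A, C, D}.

{C, D, F, Z}

F: fault, frames [F]
C: fault, frames [F, C]
F: hit
C: hit
L: fault, frames [F, C, L]
E: fault, frames [F, C, L, E]
Z: fault, evict L, frames [F, C, E, Z]
C: hit
D: fault, evict E, frames [F, C, Z, D]
C: hit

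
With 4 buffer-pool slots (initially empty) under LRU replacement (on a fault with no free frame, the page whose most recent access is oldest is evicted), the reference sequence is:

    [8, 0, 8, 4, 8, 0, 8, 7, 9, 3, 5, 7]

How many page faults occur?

8 -> fault, frames {8}
0 -> fault, frames {8,0}
8 -> hit
4 -> fault, frames {0,8,4}
8 -> hit
0 -> hit
8 -> hit
7 -> fault, frames {4,0,8,7}
9 -> fault, evict 4, frames {0,8,7,9}
3 -> fault, evict 0, frames {8,7,9,3}
5 -> fault, evict 8, frames {7,9,3,5}
7 -> hit
Page faults: 7.

7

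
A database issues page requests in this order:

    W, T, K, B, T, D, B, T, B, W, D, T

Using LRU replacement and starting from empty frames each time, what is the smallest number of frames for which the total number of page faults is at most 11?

2

f=1: 12 faults
f=2: 11 faults
f=3: 8 faults
f=4: 6 faults
f=5: 5 faults
Smallest f with faults ≤ 11 is 2.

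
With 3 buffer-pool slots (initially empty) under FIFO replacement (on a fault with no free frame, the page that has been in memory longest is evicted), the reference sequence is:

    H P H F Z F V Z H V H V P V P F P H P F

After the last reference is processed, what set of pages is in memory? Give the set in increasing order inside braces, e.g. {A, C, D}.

H → fault, frames [H]
P → fault, frames [H, P]
H → hit
F → fault, frames [H, P, F]
Z → fault, evict H, frames [P, F, Z]
F → hit
V → fault, evict P, frames [F, Z, V]
Z → hit
H → fault, evict F, frames [Z, V, H]
V → hit
H → hit
V → hit
P → fault, evict Z, frames [V, H, P]
V → hit
P → hit
F → fault, evict V, frames [H, P, F]
P → hit
H → hit
P → hit
F → hit

{F, H, P}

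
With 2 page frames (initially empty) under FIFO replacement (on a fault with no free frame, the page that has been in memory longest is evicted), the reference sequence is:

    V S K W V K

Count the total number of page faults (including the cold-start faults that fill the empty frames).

V → fault, frames {V}
S → fault, frames {V,S}
K → fault, evict V, frames {S,K}
W → fault, evict S, frames {K,W}
V → fault, evict K, frames {W,V}
K → fault, evict W, frames {V,K}
Page faults: 6.

6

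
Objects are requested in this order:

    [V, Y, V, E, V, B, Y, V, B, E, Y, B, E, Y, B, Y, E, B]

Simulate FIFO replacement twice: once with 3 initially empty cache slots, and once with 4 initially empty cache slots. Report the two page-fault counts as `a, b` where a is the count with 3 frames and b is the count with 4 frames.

3 frames: F F . F . F . F . . F . F . F . . . → 8 faults.
4 frames: F F . F . F . . . . . . . . . . . . → 4 faults.
4 < 8: adding a frame reduced faults, as is typical.

8, 4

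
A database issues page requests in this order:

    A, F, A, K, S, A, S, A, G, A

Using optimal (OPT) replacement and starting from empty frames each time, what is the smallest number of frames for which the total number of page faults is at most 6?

2

f=1: 10 faults
f=2: 5 faults
f=3: 5 faults
f=4: 5 faults
f=5: 5 faults
Smallest f with faults ≤ 6 is 2.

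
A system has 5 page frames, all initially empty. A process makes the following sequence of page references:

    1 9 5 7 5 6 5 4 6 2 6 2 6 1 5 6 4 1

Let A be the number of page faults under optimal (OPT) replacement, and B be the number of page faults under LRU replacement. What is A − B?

-1

Under OPT: F F F F . F . F . F . . . . . . . . → 7 faults.
Under LRU: F F F F . F . F . F . . . F . . . . → 8 faults.
A − B = 7 − 8 = -1.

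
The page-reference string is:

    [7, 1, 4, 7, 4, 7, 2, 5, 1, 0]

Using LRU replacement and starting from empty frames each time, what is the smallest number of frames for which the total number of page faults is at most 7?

3

f=1: 10 faults
f=2: 8 faults
f=3: 7 faults
f=4: 7 faults
f=5: 6 faults
f=6: 6 faults
Smallest f with faults ≤ 7 is 3.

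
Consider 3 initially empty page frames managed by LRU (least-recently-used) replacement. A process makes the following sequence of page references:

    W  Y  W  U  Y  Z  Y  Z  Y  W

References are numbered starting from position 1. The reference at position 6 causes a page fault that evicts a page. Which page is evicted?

pos 1: W: fault, frames [W]
pos 2: Y: fault, frames [W, Y]
pos 3: W: hit
pos 4: U: fault, frames [Y, W, U]
pos 5: Y: hit
pos 6: Z: fault, evict W, frames [U, Y, Z]
At position 6, page W is evicted.

W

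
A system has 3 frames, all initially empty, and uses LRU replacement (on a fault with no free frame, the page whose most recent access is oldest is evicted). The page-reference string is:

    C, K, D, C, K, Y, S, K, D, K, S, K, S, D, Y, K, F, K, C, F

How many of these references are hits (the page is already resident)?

C: fault, frames {C}
K: fault, frames {C,K}
D: fault, frames {C,K,D}
C: hit
K: hit
Y: fault, evict D, frames {C,K,Y}
S: fault, evict C, frames {K,Y,S}
K: hit
D: fault, evict Y, frames {S,K,D}
K: hit
S: hit
K: hit
S: hit
D: hit
Y: fault, evict K, frames {S,D,Y}
K: fault, evict S, frames {D,Y,K}
F: fault, evict D, frames {Y,K,F}
K: hit
C: fault, evict Y, frames {F,K,C}
F: hit
Hits: 10.

10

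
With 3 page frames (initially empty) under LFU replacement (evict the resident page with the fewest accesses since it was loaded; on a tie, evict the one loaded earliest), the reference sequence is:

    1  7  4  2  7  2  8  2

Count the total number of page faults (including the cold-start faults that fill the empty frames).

1: fault, frames (1)
7: fault, frames (1 7)
4: fault, frames (1 7 4)
2: fault, evict 1, frames (7 4 2)
7: hit
2: hit
8: fault, evict 4, frames (7 2 8)
2: hit
Page faults: 5.

5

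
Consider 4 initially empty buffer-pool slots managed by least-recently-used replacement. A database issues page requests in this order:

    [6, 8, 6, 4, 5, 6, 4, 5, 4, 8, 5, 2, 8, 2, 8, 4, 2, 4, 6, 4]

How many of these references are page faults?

6 → fault, frames {6}
8 → fault, frames {6,8}
6 → hit
4 → fault, frames {8,6,4}
5 → fault, frames {8,6,4,5}
6 → hit
4 → hit
5 → hit
4 → hit
8 → hit
5 → hit
2 → fault, evict 6, frames {4,8,5,2}
8 → hit
2 → hit
8 → hit
4 → hit
2 → hit
4 → hit
6 → fault, evict 5, frames {8,2,4,6}
4 → hit
Page faults: 6.

6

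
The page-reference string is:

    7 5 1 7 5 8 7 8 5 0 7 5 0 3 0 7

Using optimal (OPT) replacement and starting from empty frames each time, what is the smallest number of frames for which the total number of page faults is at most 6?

f=1: 16 faults
f=2: 10 faults
f=3: 6 faults
f=4: 6 faults
f=5: 6 faults
f=6: 6 faults
Smallest f with faults ≤ 6 is 3.

3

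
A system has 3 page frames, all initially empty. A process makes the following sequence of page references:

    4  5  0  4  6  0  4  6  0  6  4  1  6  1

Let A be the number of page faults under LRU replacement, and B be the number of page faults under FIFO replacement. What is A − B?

-1

Under LRU: F F F . F . . . . . . F . . → 5 faults.
Under FIFO: F F F . F . F . . . . F . . → 6 faults.
A − B = 5 − 6 = -1.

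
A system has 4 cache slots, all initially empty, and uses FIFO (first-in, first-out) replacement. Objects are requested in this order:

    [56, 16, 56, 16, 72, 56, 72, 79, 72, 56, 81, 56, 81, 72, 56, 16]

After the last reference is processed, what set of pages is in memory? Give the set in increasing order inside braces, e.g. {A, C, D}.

56 -> fault, frames [56]
16 -> fault, frames [56, 16]
56 -> hit
16 -> hit
72 -> fault, frames [56, 16, 72]
56 -> hit
72 -> hit
79 -> fault, frames [56, 16, 72, 79]
72 -> hit
56 -> hit
81 -> fault, evict 56, frames [16, 72, 79, 81]
56 -> fault, evict 16, frames [72, 79, 81, 56]
81 -> hit
72 -> hit
56 -> hit
16 -> fault, evict 72, frames [79, 81, 56, 16]

{16, 56, 79, 81}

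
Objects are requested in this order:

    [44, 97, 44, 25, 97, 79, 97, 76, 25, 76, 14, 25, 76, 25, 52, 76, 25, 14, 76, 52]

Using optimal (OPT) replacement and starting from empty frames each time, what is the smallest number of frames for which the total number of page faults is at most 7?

f=1: 20 faults
f=2: 12 faults
f=3: 8 faults
f=4: 7 faults
f=5: 7 faults
f=6: 7 faults
f=7: 7 faults
Smallest f with faults ≤ 7 is 4.

4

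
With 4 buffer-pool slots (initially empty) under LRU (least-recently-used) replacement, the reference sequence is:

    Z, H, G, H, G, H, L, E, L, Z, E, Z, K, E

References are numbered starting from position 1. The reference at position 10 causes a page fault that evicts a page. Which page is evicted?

pos 1: Z -> fault, frames (Z)
pos 2: H -> fault, frames (Z H)
pos 3: G -> fault, frames (Z H G)
pos 4: H -> hit
pos 5: G -> hit
pos 6: H -> hit
pos 7: L -> fault, frames (Z G H L)
pos 8: E -> fault, evict Z, frames (G H L E)
pos 9: L -> hit
pos 10: Z -> fault, evict G, frames (H E L Z)
At position 10, page G is evicted.

G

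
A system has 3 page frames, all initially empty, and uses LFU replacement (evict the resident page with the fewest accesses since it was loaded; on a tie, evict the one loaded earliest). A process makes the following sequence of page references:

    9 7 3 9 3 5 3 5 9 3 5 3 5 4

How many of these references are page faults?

5

9: miss, frames (9)
7: miss, frames (9 7)
3: miss, frames (9 7 3)
9: hit
3: hit
5: miss, evict 7, frames (9 3 5)
3: hit
5: hit
9: hit
3: hit
5: hit
3: hit
5: hit
4: miss, evict 9, frames (3 5 4)
Page faults: 5.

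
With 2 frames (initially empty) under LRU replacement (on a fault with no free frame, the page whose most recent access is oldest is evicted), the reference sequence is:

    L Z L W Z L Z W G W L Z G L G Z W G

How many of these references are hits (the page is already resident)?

4

L → miss, frames {L}
Z → miss, frames {L,Z}
L → hit
W → miss, evict Z, frames {L,W}
Z → miss, evict L, frames {W,Z}
L → miss, evict W, frames {Z,L}
Z → hit
W → miss, evict L, frames {Z,W}
G → miss, evict Z, frames {W,G}
W → hit
L → miss, evict G, frames {W,L}
Z → miss, evict W, frames {L,Z}
G → miss, evict L, frames {Z,G}
L → miss, evict Z, frames {G,L}
G → hit
Z → miss, evict L, frames {G,Z}
W → miss, evict G, frames {Z,W}
G → miss, evict Z, frames {W,G}
Hits: 4.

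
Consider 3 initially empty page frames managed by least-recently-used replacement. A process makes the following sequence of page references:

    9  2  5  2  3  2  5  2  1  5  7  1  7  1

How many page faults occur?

9 → fault, frames {9}
2 → fault, frames {9,2}
5 → fault, frames {9,2,5}
2 → hit
3 → fault, evict 9, frames {5,2,3}
2 → hit
5 → hit
2 → hit
1 → fault, evict 3, frames {5,2,1}
5 → hit
7 → fault, evict 2, frames {1,5,7}
1 → hit
7 → hit
1 → hit
Page faults: 6.

6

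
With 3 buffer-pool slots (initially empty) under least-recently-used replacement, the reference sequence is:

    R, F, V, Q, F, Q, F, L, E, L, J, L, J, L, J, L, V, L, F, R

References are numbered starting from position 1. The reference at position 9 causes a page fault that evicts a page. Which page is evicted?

Q

pos 1: R: fault, frames (R)
pos 2: F: fault, frames (R F)
pos 3: V: fault, frames (R F V)
pos 4: Q: fault, evict R, frames (F V Q)
pos 5: F: hit
pos 6: Q: hit
pos 7: F: hit
pos 8: L: fault, evict V, frames (Q F L)
pos 9: E: fault, evict Q, frames (F L E)
At position 9, page Q is evicted.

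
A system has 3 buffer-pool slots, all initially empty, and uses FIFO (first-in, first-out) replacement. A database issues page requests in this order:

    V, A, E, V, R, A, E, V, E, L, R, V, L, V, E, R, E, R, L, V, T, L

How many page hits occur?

11

V → miss, frames (V)
A → miss, frames (V A)
E → miss, frames (V A E)
V → hit
R → miss, evict V, frames (A E R)
A → hit
E → hit
V → miss, evict A, frames (E R V)
E → hit
L → miss, evict E, frames (R V L)
R → hit
V → hit
L → hit
V → hit
E → miss, evict R, frames (V L E)
R → miss, evict V, frames (L E R)
E → hit
R → hit
L → hit
V → miss, evict L, frames (E R V)
T → miss, evict E, frames (R V T)
L → miss, evict R, frames (V T L)
Hits: 11.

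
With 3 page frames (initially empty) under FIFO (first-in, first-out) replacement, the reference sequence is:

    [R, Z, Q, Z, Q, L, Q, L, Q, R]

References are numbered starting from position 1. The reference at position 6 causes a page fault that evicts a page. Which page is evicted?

pos 1: R: fault, frames [R]
pos 2: Z: fault, frames [R, Z]
pos 3: Q: fault, frames [R, Z, Q]
pos 4: Z: hit
pos 5: Q: hit
pos 6: L: fault, evict R, frames [Z, Q, L]
At position 6, page R is evicted.

R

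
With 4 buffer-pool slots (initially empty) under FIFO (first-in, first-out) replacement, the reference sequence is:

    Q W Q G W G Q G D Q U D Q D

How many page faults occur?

Q → fault, frames [Q]
W → fault, frames [Q, W]
Q → hit
G → fault, frames [Q, W, G]
W → hit
G → hit
Q → hit
G → hit
D → fault, frames [Q, W, G, D]
Q → hit
U → fault, evict Q, frames [W, G, D, U]
D → hit
Q → fault, evict W, frames [G, D, U, Q]
D → hit
Page faults: 6.

6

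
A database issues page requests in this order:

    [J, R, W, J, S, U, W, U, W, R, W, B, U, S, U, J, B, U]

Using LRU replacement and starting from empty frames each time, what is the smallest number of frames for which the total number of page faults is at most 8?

5

f=1: 18 faults
f=2: 14 faults
f=3: 12 faults
f=4: 9 faults
f=5: 7 faults
f=6: 6 faults
Smallest f with faults ≤ 8 is 5.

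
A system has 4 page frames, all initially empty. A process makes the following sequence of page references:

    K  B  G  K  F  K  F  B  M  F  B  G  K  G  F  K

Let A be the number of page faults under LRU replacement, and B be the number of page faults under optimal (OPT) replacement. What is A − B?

Under LRU: F F F . F . . . F . . F F . . . → 7 faults.
Under OPT: F F F . F . . . F . . . F . . . → 6 faults.
A − B = 7 − 6 = 1.

1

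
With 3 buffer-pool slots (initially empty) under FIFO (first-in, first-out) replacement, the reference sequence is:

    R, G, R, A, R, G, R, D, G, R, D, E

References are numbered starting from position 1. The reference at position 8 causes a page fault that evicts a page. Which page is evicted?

R

pos 1: R -> fault, frames (R)
pos 2: G -> fault, frames (R G)
pos 3: R -> hit
pos 4: A -> fault, frames (R G A)
pos 5: R -> hit
pos 6: G -> hit
pos 7: R -> hit
pos 8: D -> fault, evict R, frames (G A D)
At position 8, page R is evicted.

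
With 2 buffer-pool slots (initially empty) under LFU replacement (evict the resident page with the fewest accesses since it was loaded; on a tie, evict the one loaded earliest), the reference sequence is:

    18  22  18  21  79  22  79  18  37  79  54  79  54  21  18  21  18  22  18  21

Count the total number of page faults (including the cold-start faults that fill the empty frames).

18 → fault, frames [18]
22 → fault, frames [18, 22]
18 → hit
21 → fault, evict 22, frames [18, 21]
79 → fault, evict 21, frames [18, 79]
22 → fault, evict 79, frames [18, 22]
79 → fault, evict 22, frames [18, 79]
18 → hit
37 → fault, evict 79, frames [18, 37]
79 → fault, evict 37, frames [18, 79]
54 → fault, evict 79, frames [18, 54]
79 → fault, evict 54, frames [18, 79]
54 → fault, evict 79, frames [18, 54]
21 → fault, evict 54, frames [18, 21]
18 → hit
21 → hit
18 → hit
22 → fault, evict 21, frames [18, 22]
18 → hit
21 → fault, evict 22, frames [18, 21]
Page faults: 14.

14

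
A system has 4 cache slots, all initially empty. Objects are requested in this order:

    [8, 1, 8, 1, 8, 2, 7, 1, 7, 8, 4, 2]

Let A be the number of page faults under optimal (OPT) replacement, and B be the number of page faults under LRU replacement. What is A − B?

Under OPT: F F . . . F F . . . F . → 5 faults.
Under LRU: F F . . . F F . . . F F → 6 faults.
A − B = 5 − 6 = -1.

-1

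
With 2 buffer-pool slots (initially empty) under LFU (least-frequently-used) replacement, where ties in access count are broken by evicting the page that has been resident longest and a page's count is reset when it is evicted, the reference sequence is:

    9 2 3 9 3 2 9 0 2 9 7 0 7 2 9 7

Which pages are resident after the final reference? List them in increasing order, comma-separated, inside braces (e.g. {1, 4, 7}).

9: miss, frames (9)
2: miss, frames (9 2)
3: miss, evict 9, frames (2 3)
9: miss, evict 2, frames (3 9)
3: hit
2: miss, evict 9, frames (3 2)
9: miss, evict 2, frames (3 9)
0: miss, evict 9, frames (3 0)
2: miss, evict 0, frames (3 2)
9: miss, evict 2, frames (3 9)
7: miss, evict 9, frames (3 7)
0: miss, evict 7, frames (3 0)
7: miss, evict 0, frames (3 7)
2: miss, evict 7, frames (3 2)
9: miss, evict 2, frames (3 9)
7: miss, evict 9, frames (3 7)

{3, 7}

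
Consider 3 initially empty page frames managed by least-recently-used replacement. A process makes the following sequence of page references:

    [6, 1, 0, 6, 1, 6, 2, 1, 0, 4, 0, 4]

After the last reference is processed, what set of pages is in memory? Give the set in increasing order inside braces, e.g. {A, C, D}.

6 → fault, frames {6}
1 → fault, frames {6,1}
0 → fault, frames {6,1,0}
6 → hit
1 → hit
6 → hit
2 → fault, evict 0, frames {1,6,2}
1 → hit
0 → fault, evict 6, frames {2,1,0}
4 → fault, evict 2, frames {1,0,4}
0 → hit
4 → hit

{0, 1, 4}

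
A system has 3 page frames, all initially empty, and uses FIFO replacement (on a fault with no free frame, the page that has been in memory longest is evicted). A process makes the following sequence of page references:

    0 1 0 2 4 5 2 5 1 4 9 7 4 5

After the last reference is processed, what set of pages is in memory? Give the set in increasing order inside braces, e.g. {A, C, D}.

{4, 5, 7}

0 → fault, frames {0}
1 → fault, frames {0,1}
0 → hit
2 → fault, frames {0,1,2}
4 → fault, evict 0, frames {1,2,4}
5 → fault, evict 1, frames {2,4,5}
2 → hit
5 → hit
1 → fault, evict 2, frames {4,5,1}
4 → hit
9 → fault, evict 4, frames {5,1,9}
7 → fault, evict 5, frames {1,9,7}
4 → fault, evict 1, frames {9,7,4}
5 → fault, evict 9, frames {7,4,5}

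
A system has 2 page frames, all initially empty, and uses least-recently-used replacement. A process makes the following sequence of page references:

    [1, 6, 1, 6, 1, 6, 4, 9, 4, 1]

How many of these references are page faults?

5

1: fault, frames {1}
6: fault, frames {1,6}
1: hit
6: hit
1: hit
6: hit
4: fault, evict 1, frames {6,4}
9: fault, evict 6, frames {4,9}
4: hit
1: fault, evict 9, frames {4,1}
Page faults: 5.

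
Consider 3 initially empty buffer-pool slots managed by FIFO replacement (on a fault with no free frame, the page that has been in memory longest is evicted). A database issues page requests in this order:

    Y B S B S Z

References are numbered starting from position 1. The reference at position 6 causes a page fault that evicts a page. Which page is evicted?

Y

pos 1: Y: miss, frames (Y)
pos 2: B: miss, frames (Y B)
pos 3: S: miss, frames (Y B S)
pos 4: B: hit
pos 5: S: hit
pos 6: Z: miss, evict Y, frames (B S Z)
At position 6, page Y is evicted.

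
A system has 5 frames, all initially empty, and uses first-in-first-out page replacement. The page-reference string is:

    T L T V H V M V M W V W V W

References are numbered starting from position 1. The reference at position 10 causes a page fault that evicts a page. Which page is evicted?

pos 1: T: fault, frames {T}
pos 2: L: fault, frames {T,L}
pos 3: T: hit
pos 4: V: fault, frames {T,L,V}
pos 5: H: fault, frames {T,L,V,H}
pos 6: V: hit
pos 7: M: fault, frames {T,L,V,H,M}
pos 8: V: hit
pos 9: M: hit
pos 10: W: fault, evict T, frames {L,V,H,M,W}
At position 10, page T is evicted.

T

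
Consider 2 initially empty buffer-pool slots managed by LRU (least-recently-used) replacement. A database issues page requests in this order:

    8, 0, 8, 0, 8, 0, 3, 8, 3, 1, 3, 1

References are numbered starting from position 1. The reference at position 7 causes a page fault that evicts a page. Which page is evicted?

8

pos 1: 8 → fault, frames {8}
pos 2: 0 → fault, frames {8,0}
pos 3: 8 → hit
pos 4: 0 → hit
pos 5: 8 → hit
pos 6: 0 → hit
pos 7: 3 → fault, evict 8, frames {0,3}
At position 7, page 8 is evicted.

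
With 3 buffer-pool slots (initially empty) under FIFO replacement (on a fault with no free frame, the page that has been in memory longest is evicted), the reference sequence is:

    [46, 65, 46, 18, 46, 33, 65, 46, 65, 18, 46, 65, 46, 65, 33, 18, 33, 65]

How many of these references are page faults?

8

46: fault, frames (46)
65: fault, frames (46 65)
46: hit
18: fault, frames (46 65 18)
46: hit
33: fault, evict 46, frames (65 18 33)
65: hit
46: fault, evict 65, frames (18 33 46)
65: fault, evict 18, frames (33 46 65)
18: fault, evict 33, frames (46 65 18)
46: hit
65: hit
46: hit
65: hit
33: fault, evict 46, frames (65 18 33)
18: hit
33: hit
65: hit
Page faults: 8.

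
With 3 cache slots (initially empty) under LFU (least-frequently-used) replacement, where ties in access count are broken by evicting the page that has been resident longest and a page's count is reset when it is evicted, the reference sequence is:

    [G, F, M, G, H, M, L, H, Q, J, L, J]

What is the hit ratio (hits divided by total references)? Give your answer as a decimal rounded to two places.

G: miss, frames {G}
F: miss, frames {G,F}
M: miss, frames {G,F,M}
G: hit
H: miss, evict F, frames {G,M,H}
M: hit
L: miss, evict H, frames {G,M,L}
H: miss, evict L, frames {G,M,H}
Q: miss, evict H, frames {G,M,Q}
J: miss, evict Q, frames {G,M,J}
L: miss, evict J, frames {G,M,L}
J: miss, evict L, frames {G,M,J}
Hits: 2 of 12 references → 2/12 = 0.1667.

0.17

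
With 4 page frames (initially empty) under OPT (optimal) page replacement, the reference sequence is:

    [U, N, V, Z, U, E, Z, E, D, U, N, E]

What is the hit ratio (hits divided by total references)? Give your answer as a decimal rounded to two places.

U: fault, frames {U}
N: fault, frames {U,N}
V: fault, frames {U,N,V}
Z: fault, frames {U,N,V,Z}
U: hit
E: fault, evict V, frames {U,N,Z,E}
Z: hit
E: hit
D: fault, evict Z, frames {U,N,E,D}
U: hit
N: hit
E: hit
Hits: 6 of 12 references → 6/12 = 0.5000.

0.50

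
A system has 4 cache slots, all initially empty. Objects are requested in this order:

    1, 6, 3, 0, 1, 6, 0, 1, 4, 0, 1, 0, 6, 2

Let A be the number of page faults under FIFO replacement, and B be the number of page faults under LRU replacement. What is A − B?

Under FIFO: F F F F . . . . F . F . F F → 8 faults.
Under LRU: F F F F . . . . F . . . . F → 6 faults.
A − B = 8 − 6 = 2.

2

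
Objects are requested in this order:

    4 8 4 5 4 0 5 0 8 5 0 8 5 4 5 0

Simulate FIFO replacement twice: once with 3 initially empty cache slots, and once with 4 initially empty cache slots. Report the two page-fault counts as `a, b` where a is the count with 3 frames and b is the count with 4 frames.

3 frames: F F . F . F . . . . . . . F . . → 5 faults.
4 frames: F F . F . F . . . . . . . . . . → 4 faults.
4 < 5: adding a frame reduced faults, as is typical.

5, 4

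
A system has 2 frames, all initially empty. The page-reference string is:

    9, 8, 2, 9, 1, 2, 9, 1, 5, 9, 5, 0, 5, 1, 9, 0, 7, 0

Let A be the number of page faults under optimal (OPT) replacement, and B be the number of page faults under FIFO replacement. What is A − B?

Under OPT: F F F . F . F . F . . F . F F . F . → 10 faults.
Under FIFO: F F F F F F F F F F . F F F F F F . → 16 faults.
A − B = 10 − 16 = -6.

-6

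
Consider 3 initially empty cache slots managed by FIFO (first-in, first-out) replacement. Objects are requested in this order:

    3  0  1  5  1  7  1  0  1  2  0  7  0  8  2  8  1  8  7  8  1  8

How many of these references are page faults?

3: fault, frames {3}
0: fault, frames {3,0}
1: fault, frames {3,0,1}
5: fault, evict 3, frames {0,1,5}
1: hit
7: fault, evict 0, frames {1,5,7}
1: hit
0: fault, evict 1, frames {5,7,0}
1: fault, evict 5, frames {7,0,1}
2: fault, evict 7, frames {0,1,2}
0: hit
7: fault, evict 0, frames {1,2,7}
0: fault, evict 1, frames {2,7,0}
8: fault, evict 2, frames {7,0,8}
2: fault, evict 7, frames {0,8,2}
8: hit
1: fault, evict 0, frames {8,2,1}
8: hit
7: fault, evict 8, frames {2,1,7}
8: fault, evict 2, frames {1,7,8}
1: hit
8: hit
Page faults: 15.

15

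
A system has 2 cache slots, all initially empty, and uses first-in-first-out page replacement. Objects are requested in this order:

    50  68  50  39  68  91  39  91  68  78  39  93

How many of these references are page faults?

50 -> fault, frames (50)
68 -> fault, frames (50 68)
50 -> hit
39 -> fault, evict 50, frames (68 39)
68 -> hit
91 -> fault, evict 68, frames (39 91)
39 -> hit
91 -> hit
68 -> fault, evict 39, frames (91 68)
78 -> fault, evict 91, frames (68 78)
39 -> fault, evict 68, frames (78 39)
93 -> fault, evict 78, frames (39 93)
Page faults: 8.

8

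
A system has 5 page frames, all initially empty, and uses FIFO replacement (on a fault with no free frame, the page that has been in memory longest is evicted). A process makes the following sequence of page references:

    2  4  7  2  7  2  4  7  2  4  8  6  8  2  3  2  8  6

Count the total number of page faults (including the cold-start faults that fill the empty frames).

7

2: fault, frames {2}
4: fault, frames {2,4}
7: fault, frames {2,4,7}
2: hit
7: hit
2: hit
4: hit
7: hit
2: hit
4: hit
8: fault, frames {2,4,7,8}
6: fault, frames {2,4,7,8,6}
8: hit
2: hit
3: fault, evict 2, frames {4,7,8,6,3}
2: fault, evict 4, frames {7,8,6,3,2}
8: hit
6: hit
Page faults: 7.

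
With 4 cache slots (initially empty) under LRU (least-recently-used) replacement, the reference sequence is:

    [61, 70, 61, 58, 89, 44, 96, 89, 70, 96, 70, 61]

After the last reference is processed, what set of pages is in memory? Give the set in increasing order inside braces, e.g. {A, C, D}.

61 → fault, frames {61}
70 → fault, frames {61,70}
61 → hit
58 → fault, frames {70,61,58}
89 → fault, frames {70,61,58,89}
44 → fault, evict 70, frames {61,58,89,44}
96 → fault, evict 61, frames {58,89,44,96}
89 → hit
70 → fault, evict 58, frames {44,96,89,70}
96 → hit
70 → hit
61 → fault, evict 44, frames {89,96,70,61}

{61, 70, 89, 96}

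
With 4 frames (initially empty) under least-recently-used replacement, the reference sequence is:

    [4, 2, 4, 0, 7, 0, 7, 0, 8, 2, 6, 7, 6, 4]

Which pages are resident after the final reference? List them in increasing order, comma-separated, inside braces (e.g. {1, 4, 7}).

4 → fault, frames (4)
2 → fault, frames (4 2)
4 → hit
0 → fault, frames (2 4 0)
7 → fault, frames (2 4 0 7)
0 → hit
7 → hit
0 → hit
8 → fault, evict 2, frames (4 7 0 8)
2 → fault, evict 4, frames (7 0 8 2)
6 → fault, evict 7, frames (0 8 2 6)
7 → fault, evict 0, frames (8 2 6 7)
6 → hit
4 → fault, evict 8, frames (2 7 6 4)

{2, 4, 6, 7}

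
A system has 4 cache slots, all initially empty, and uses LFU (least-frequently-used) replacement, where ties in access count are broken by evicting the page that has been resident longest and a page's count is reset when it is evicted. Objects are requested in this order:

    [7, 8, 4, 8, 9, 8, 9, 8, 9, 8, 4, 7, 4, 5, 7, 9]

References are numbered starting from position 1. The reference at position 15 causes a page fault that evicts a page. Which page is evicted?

pos 1: 7 -> fault, frames [7]
pos 2: 8 -> fault, frames [7, 8]
pos 3: 4 -> fault, frames [7, 8, 4]
pos 4: 8 -> hit
pos 5: 9 -> fault, frames [7, 8, 4, 9]
pos 6: 8 -> hit
pos 7: 9 -> hit
pos 8: 8 -> hit
pos 9: 9 -> hit
pos 10: 8 -> hit
pos 11: 4 -> hit
pos 12: 7 -> hit
pos 13: 4 -> hit
pos 14: 5 -> fault, evict 7, frames [8, 4, 9, 5]
pos 15: 7 -> fault, evict 5, frames [8, 4, 9, 7]
At position 15, page 5 is evicted.

5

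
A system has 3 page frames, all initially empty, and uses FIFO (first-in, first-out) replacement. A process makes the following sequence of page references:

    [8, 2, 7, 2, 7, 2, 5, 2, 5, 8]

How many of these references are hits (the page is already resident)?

5

8 -> miss, frames (8)
2 -> miss, frames (8 2)
7 -> miss, frames (8 2 7)
2 -> hit
7 -> hit
2 -> hit
5 -> miss, evict 8, frames (2 7 5)
2 -> hit
5 -> hit
8 -> miss, evict 2, frames (7 5 8)
Hits: 5.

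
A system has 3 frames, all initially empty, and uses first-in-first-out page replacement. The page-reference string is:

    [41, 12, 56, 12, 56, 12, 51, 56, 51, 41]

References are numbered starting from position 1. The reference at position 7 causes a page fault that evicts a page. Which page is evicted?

41

pos 1: 41 → fault, frames (41)
pos 2: 12 → fault, frames (41 12)
pos 3: 56 → fault, frames (41 12 56)
pos 4: 12 → hit
pos 5: 56 → hit
pos 6: 12 → hit
pos 7: 51 → fault, evict 41, frames (12 56 51)
At position 7, page 41 is evicted.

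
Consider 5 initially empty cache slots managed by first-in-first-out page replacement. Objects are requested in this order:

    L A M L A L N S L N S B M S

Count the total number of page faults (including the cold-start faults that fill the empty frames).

L → fault, frames (L)
A → fault, frames (L A)
M → fault, frames (L A M)
L → hit
A → hit
L → hit
N → fault, frames (L A M N)
S → fault, frames (L A M N S)
L → hit
N → hit
S → hit
B → fault, evict L, frames (A M N S B)
M → hit
S → hit
Page faults: 6.

6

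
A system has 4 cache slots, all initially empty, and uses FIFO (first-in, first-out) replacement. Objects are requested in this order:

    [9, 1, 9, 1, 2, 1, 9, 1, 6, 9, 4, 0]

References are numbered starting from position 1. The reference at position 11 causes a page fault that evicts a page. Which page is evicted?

pos 1: 9 -> miss, frames {9}
pos 2: 1 -> miss, frames {9,1}
pos 3: 9 -> hit
pos 4: 1 -> hit
pos 5: 2 -> miss, frames {9,1,2}
pos 6: 1 -> hit
pos 7: 9 -> hit
pos 8: 1 -> hit
pos 9: 6 -> miss, frames {9,1,2,6}
pos 10: 9 -> hit
pos 11: 4 -> miss, evict 9, frames {1,2,6,4}
At position 11, page 9 is evicted.

9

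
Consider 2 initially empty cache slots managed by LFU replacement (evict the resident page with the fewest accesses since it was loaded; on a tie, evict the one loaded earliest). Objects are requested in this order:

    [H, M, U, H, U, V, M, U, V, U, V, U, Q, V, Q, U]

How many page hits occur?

6

H: fault, frames (H)
M: fault, frames (H M)
U: fault, evict H, frames (M U)
H: fault, evict M, frames (U H)
U: hit
V: fault, evict H, frames (U V)
M: fault, evict V, frames (U M)
U: hit
V: fault, evict M, frames (U V)
U: hit
V: hit
U: hit
Q: fault, evict V, frames (U Q)
V: fault, evict Q, frames (U V)
Q: fault, evict V, frames (U Q)
U: hit
Hits: 6.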